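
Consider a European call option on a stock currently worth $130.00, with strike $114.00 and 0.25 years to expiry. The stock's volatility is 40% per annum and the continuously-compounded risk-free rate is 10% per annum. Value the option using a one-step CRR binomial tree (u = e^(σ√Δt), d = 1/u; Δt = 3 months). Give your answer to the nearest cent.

$22.41

CRR parameters: u = e^(σ√Δt) = e^(0.4·√0.25) = 1.2214, d = 1/u = 0.8187
Per-period rate: rΔt = 0.1·0.25 = 0.025, so R = e^0.025 = 1.0253
Risk-neutral probability p = (e^0.025 − 0.8187)/(1.2214 − 0.8187) = 0.2066/0.4027 = 0.5130
Terminal stock prices: S_u = 158.8, S_d = 106.4
Terminal payoffs (S − K): max(44.78, 0) = 44.78, max(-7.565, 0) = 0
Node 0 (S = 130): V_0 = e^(−0.025)·[0.5130·44.7824 + 0.4870·0.0000] = 22.4076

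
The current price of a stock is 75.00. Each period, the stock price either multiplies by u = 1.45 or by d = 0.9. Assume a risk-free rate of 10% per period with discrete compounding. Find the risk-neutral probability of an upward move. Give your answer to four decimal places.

p = 0.3636

Risk-neutral probability p = (1 + 0.1 − 0.9)/(1.45 − 0.9) = 0.2000/0.5500 = 0.3636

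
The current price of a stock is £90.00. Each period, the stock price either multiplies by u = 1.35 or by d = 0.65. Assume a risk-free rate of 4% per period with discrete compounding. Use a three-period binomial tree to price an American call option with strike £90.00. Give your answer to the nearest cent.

Risk-neutral probability p = (1 + 0.04 − 0.65)/(1.35 − 0.65) = 0.3900/0.7000 = 0.5571
Terminal stock prices: S_uuu = 221.4, S_uud = 106.6, S_udd = 51.33, S_ddd = 24.72
Terminal payoffs (S − K): max(131.4, 0) = 131.4, max(16.62, 0) = 16.62, max(-38.67, 0) = 0, max(-65.28, 0) = 0
Node uu (S = 164): continuation = 1/1.04·[0.5571·131.4338 + 0.4429·16.6163] = 77.4865; exercise value = 74.0250 ≤ continuation, so V_uu = 77.4865
Node ud (S = 78.98): continuation = 1/1.04·[0.5571·16.6163 + 0.4429·0.0000] = 8.9016; exercise value = 0.0000 ≤ continuation, so V_ud = 8.9016
Node dd (S = 38.03): continuation = 1/1.04·[0.5571·0.0000 + 0.4429·0.0000] = 0.0000; exercise value = 0.0000 ≤ continuation, so V_dd = 0.0000
Node u (S = 121.5): continuation = 1/1.04·[0.5571·77.4865 + 0.4429·8.9016] = 45.3011; exercise value = 31.5000 ≤ continuation, so V_u = 45.3011
Node d (S = 58.5): continuation = 1/1.04·[0.5571·8.9016 + 0.4429·0.0000] = 4.7687; exercise value = 0.0000 ≤ continuation, so V_d = 4.7687
Node 0 (S = 90): continuation = 1/1.04·[0.5571·45.3011 + 0.4429·4.7687] = 26.2991; exercise value = 0.0000 ≤ continuation, so V_0 = 26.2991

£26.30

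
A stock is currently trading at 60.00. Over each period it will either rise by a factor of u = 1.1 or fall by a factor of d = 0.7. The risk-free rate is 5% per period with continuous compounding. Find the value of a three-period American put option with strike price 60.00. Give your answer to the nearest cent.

4.16

Risk-neutral probability p = (e^0.05 − 0.7)/(1.1 − 0.7) = 0.3513/0.4000 = 0.8782
Terminal stock prices: S_uuu = 79.86, S_uud = 50.82, S_udd = 32.34, S_ddd = 20.58
Terminal payoffs (K − S): max(-19.86, 0) = 0, max(9.18, 0) = 9.18, max(27.66, 0) = 27.66, max(39.42, 0) = 39.42
Node uu (S = 72.6): continuation = e^(−0.05)·[0.8782·0.0000 + 0.1218·9.1800] = 1.0638; exercise value = 0.0000 ≤ continuation, so V_uu = 1.0638
Node ud (S = 46.2): continuation = e^(−0.05)·[0.8782·9.1800 + 0.1218·27.6600] = 10.8738; exercise value = 13.8000 > continuation, so V_ud = 13.8000 (exercise)
Node dd (S = 29.4): continuation = e^(−0.05)·[0.8782·27.6600 + 0.1218·39.4200] = 27.6738; exercise value = 30.6000 > continuation, so V_dd = 30.6000 (exercise)
Node u (S = 66): continuation = e^(−0.05)·[0.8782·1.0638 + 0.1218·13.8000] = 2.4878; exercise value = 0.0000 ≤ continuation, so V_u = 2.4878
Node d (S = 42): continuation = e^(−0.05)·[0.8782·13.8000 + 0.1218·30.6000] = 15.0738; exercise value = 18.0000 > continuation, so V_d = 18.0000 (exercise)
Node 0 (S = 60): continuation = e^(−0.05)·[0.8782·2.4878 + 0.1218·18.0000] = 4.1640; exercise value = 0.0000 ≤ continuation, so V_0 = 4.1640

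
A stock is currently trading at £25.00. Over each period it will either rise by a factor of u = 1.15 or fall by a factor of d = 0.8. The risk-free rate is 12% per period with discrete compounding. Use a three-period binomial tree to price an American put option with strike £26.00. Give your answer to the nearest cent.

£1.00

Risk-neutral probability p = (1 + 0.12 − 0.8)/(1.15 − 0.8) = 0.3200/0.3500 = 0.9143
Terminal stock prices: S_uuu = 38.02, S_uud = 26.45, S_udd = 18.4, S_ddd = 12.8
Terminal payoffs (K − S): max(-12.02, 0) = 0, max(-0.45, 0) = 0, max(7.6, 0) = 7.6, max(13.2, 0) = 13.2
Node uu (S = 33.06): continuation = 1/1.12·[0.9143·0.0000 + 0.0857·0.0000] = 0.0000; exercise value = 0.0000 ≤ continuation, so V_uu = 0.0000
Node ud (S = 23): continuation = 1/1.12·[0.9143·0.0000 + 0.0857·7.6000] = 0.5816; exercise value = 3.0000 > continuation, so V_ud = 3.0000 (exercise)
Node dd (S = 16): continuation = 1/1.12·[0.9143·7.6000 + 0.0857·13.2000] = 7.2143; exercise value = 10.0000 > continuation, so V_dd = 10.0000 (exercise)
Node u (S = 28.75): continuation = 1/1.12·[0.9143·0.0000 + 0.0857·3.0000] = 0.2296; exercise value = 0.0000 ≤ continuation, so V_u = 0.2296
Node d (S = 20): continuation = 1/1.12·[0.9143·3.0000 + 0.0857·10.0000] = 3.2143; exercise value = 6.0000 > continuation, so V_d = 6.0000 (exercise)
Node 0 (S = 25): continuation = 1/1.12·[0.9143·0.2296 + 0.0857·6.0000] = 0.6466; exercise value = 1.0000 > continuation, so V_0 = 1.0000 (exercise)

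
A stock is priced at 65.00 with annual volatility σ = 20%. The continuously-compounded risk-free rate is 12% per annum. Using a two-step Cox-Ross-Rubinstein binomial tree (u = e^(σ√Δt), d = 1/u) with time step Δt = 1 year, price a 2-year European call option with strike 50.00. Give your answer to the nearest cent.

25.94

CRR parameters: u = e^(σ√Δt) = e^(0.2·√1) = 1.2214, d = 1/u = 0.8187
Per-period rate: rΔt = 0.12·1 = 0.12, so R = e^0.12 = 1.1275
Risk-neutral probability p = (e^0.12 − 0.8187)/(1.2214 − 0.8187) = 0.3088/0.4027 = 0.7668
Terminal stock prices: S_uu = 96.97, S_ud = 65, S_dd = 43.57
Terminal payoffs (S − K): max(46.97, 0) = 46.97, max(15, 0) = 15, max(-6.429, 0) = 0
Node u (S = 79.39): V_u = e^(−0.12)·[0.7668·46.9686 + 0.2332·15.0000] = 35.0452
Node d (S = 53.22): V_d = e^(−0.12)·[0.7668·15.0000 + 0.2332·0.0000] = 10.2013
Node 0 (S = 65): V_0 = e^(−0.12)·[0.7668·35.0452 + 0.2332·10.2013] = 25.9437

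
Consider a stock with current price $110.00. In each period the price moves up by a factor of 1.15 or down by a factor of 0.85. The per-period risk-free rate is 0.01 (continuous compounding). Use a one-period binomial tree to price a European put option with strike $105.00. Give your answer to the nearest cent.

$5.31

Risk-neutral probability p = (e^0.01 − 0.85)/(1.15 − 0.85) = 0.1601/0.3000 = 0.5335
Terminal stock prices: S_u = 126.5, S_d = 93.5
Terminal payoffs (K − S): max(-21.5, 0) = 0, max(11.5, 0) = 11.5
Node 0 (S = 110): V_0 = e^(−0.01)·[0.5335·0.0000 + 0.4665·11.5000] = 5.3114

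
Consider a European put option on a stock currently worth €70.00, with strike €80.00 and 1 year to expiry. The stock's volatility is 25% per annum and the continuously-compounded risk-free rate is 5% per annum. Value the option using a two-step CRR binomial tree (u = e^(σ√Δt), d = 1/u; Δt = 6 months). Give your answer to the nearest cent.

CRR parameters: u = e^(σ√Δt) = e^(0.25·√0.5) = 1.1934, d = 1/u = 0.8380
Per-period rate: rΔt = 0.05·0.5 = 0.025, so R = e^0.025 = 1.0253
Risk-neutral probability p = (e^0.025 − 0.8380)/(1.1934 − 0.8380) = 0.1873/0.3554 = 0.5272
Terminal stock prices: S_uu = 99.69, S_ud = 70, S_dd = 49.15
Terminal payoffs (K − S): max(-19.69, 0) = 0, max(10, 0) = 10, max(30.85, 0) = 30.85
Node u (S = 83.54): V_u = e^(−0.025)·[0.5272·0.0000 + 0.4728·10.0000] = 4.6117
Node d (S = 58.66): V_d = e^(−0.025)·[0.5272·10.0000 + 0.4728·30.8468] = 19.3671
Node 0 (S = 70): V_0 = e^(−0.025)·[0.5272·4.6117 + 0.4728·19.3671] = 11.3027

€11.30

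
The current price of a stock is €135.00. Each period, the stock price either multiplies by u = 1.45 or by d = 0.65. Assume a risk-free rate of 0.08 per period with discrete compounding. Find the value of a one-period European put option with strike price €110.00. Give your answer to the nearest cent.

€9.53

Risk-neutral probability p = (1 + 0.08 − 0.65)/(1.45 − 0.65) = 0.4300/0.8000 = 0.5375
Terminal stock prices: S_u = 195.8, S_d = 87.75
Terminal payoffs (K − S): max(-85.75, 0) = 0, max(22.25, 0) = 22.25
Node 0 (S = 135): V_0 = 1/1.08·[0.5375·0.0000 + 0.4625·22.2500] = 9.5284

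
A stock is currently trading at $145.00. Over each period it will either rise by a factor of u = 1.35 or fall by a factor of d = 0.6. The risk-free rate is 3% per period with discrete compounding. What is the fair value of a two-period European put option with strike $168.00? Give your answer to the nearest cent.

Risk-neutral probability p = (1 + 0.03 − 0.6)/(1.35 − 0.6) = 0.4300/0.7500 = 0.5733
Terminal stock prices: S_uu = 264.3, S_ud = 117.4, S_dd = 52.2
Terminal payoffs (K − S): max(-96.26, 0) = 0, max(50.55, 0) = 50.55, max(115.8, 0) = 115.8
Node u (S = 195.8): V_u = 1/1.03·[0.5733·0.0000 + 0.4267·50.5500] = 20.9398
Node d (S = 87): V_d = 1/1.03·[0.5733·50.5500 + 0.4267·115.8000] = 76.1068
Node 0 (S = 145): V_0 = 1/1.03·[0.5733·20.9398 + 0.4267·76.1068] = 43.1823

$43.18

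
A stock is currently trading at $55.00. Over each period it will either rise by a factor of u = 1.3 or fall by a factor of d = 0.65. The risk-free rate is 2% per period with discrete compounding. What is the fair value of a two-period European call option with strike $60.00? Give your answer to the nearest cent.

$10.26

Risk-neutral probability p = (1 + 0.02 − 0.65)/(1.3 − 0.65) = 0.3700/0.6500 = 0.5692
Terminal stock prices: S_uu = 92.95, S_ud = 46.48, S_dd = 23.24
Terminal payoffs (S − K): max(32.95, 0) = 32.95, max(-13.52, 0) = 0, max(-36.76, 0) = 0
Node u (S = 71.5): V_u = 1/1.02·[0.5692·32.9500 + 0.4308·0.0000] = 18.3884
Node d (S = 35.75): V_d = 1/1.02·[0.5692·0.0000 + 0.4308·0.0000] = 0.0000
Node 0 (S = 55): V_0 = 1/1.02·[0.5692·18.3884 + 0.4308·0.0000] = 10.2620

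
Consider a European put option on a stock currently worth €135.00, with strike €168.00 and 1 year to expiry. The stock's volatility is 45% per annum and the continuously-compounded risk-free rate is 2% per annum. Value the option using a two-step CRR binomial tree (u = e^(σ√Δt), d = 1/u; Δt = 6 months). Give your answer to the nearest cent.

€45.95

CRR parameters: u = e^(σ√Δt) = e^(0.45·√0.5) = 1.3746, d = 1/u = 0.7275
Per-period rate: rΔt = 0.02·0.5 = 0.01, so R = e^0.01 = 1.0101
Risk-neutral probability p = (e^0.01 − 0.7275)/(1.3746 − 0.7275) = 0.2826/0.6472 = 0.4366
Terminal stock prices: S_uu = 255.1, S_ud = 135, S_dd = 71.44
Terminal payoffs (K − S): max(-87.1, 0) = 0, max(33, 0) = 33, max(96.56, 0) = 96.56
Node u (S = 185.6): V_u = e^(−0.01)·[0.4366·0.0000 + 0.5634·33.0000] = 18.4058
Node d (S = 98.21): V_d = e^(−0.01)·[0.4366·33.0000 + 0.5634·96.5585] = 68.1214
Node 0 (S = 135): V_0 = e^(−0.01)·[0.4366·18.4058 + 0.5634·68.1214] = 45.9516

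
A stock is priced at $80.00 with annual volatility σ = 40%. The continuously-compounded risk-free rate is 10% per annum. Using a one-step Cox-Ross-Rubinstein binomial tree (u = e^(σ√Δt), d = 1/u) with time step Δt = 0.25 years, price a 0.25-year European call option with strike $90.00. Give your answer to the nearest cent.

CRR parameters: u = e^(σ√Δt) = e^(0.4·√0.25) = 1.2214, d = 1/u = 0.8187
Per-period rate: rΔt = 0.1·0.25 = 0.025, so R = e^0.025 = 1.0253
Risk-neutral probability p = (e^0.025 − 0.8187)/(1.2214 − 0.8187) = 0.2066/0.4027 = 0.5130
Terminal stock prices: S_u = 97.71, S_d = 65.5
Terminal payoffs (S − K): max(7.712, 0) = 7.712, max(-24.5, 0) = 0
Node 0 (S = 80): V_0 = e^(−0.025)·[0.5130·7.7122 + 0.4870·0.0000] = 3.8589

$3.86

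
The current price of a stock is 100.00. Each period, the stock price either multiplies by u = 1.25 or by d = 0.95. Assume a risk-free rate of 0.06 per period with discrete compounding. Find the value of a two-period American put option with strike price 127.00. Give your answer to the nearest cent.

27.00

Risk-neutral probability p = (1 + 0.06 − 0.95)/(1.25 − 0.95) = 0.1100/0.3000 = 0.3667
Terminal stock prices: S_uu = 156.2, S_ud = 118.8, S_dd = 90.25
Terminal payoffs (K − S): max(-29.25, 0) = 0, max(8.25, 0) = 8.25, max(36.75, 0) = 36.75
Node u (S = 125): continuation = 1/1.06·[0.3667·0.0000 + 0.6333·8.2500] = 4.9292; exercise value = 2.0000 ≤ continuation, so V_u = 4.9292
Node d (S = 95): continuation = 1/1.06·[0.3667·8.2500 + 0.6333·36.7500] = 24.8113; exercise value = 32.0000 > continuation, so V_d = 32.0000 (exercise)
Node 0 (S = 100): continuation = 1/1.06·[0.3667·4.9292 + 0.6333·32.0000] = 20.8246; exercise value = 27.0000 > continuation, so V_0 = 27.0000 (exercise)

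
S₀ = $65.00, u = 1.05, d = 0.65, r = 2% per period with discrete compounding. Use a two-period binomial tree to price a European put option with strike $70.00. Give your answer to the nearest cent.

Risk-neutral probability p = (1 + 0.02 − 0.65)/(1.05 − 0.65) = 0.3700/0.4000 = 0.9250
Terminal stock prices: S_uu = 71.66, S_ud = 44.36, S_dd = 27.46
Terminal payoffs (K − S): max(-1.663, 0) = 0, max(25.64, 0) = 25.64, max(42.54, 0) = 42.54
Node u (S = 68.25): V_u = 1/1.02·[0.9250·0.0000 + 0.0750·25.6375] = 1.8851
Node d (S = 42.25): V_d = 1/1.02·[0.9250·25.6375 + 0.0750·42.5375] = 26.3775
Node 0 (S = 65): V_0 = 1/1.02·[0.9250·1.8851 + 0.0750·26.3775] = 3.6491

$3.65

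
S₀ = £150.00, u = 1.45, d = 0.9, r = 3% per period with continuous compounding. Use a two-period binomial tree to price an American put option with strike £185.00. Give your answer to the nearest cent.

Risk-neutral probability p = (e^0.03 − 0.9)/(1.45 − 0.9) = 0.1305/0.5500 = 0.2372
Terminal stock prices: S_uu = 315.4, S_ud = 195.8, S_dd = 121.5
Terminal payoffs (K − S): max(-130.4, 0) = 0, max(-10.75, 0) = 0, max(63.5, 0) = 63.5
Node u (S = 217.5): continuation = e^(−0.03)·[0.2372·0.0000 + 0.7628·0.0000] = 0.0000; exercise value = 0.0000 ≤ continuation, so V_u = 0.0000
Node d (S = 135): continuation = e^(−0.03)·[0.2372·0.0000 + 0.7628·63.5000] = 47.0069; exercise value = 50.0000 > continuation, so V_d = 50.0000 (exercise)
Node 0 (S = 150): continuation = e^(−0.03)·[0.2372·0.0000 + 0.7628·50.0000] = 37.0133; exercise value = 35.0000 ≤ continuation, so V_0 = 37.0133

£37.01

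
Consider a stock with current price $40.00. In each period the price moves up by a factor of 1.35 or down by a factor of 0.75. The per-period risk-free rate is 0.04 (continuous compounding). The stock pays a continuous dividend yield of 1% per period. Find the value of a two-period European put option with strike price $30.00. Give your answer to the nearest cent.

$1.96

Per-period risk-free factor R = e^0.04 = 1.0408; dividend-adjusted growth = e^(0.04−0.01) = 1.0305.
Risk-neutral probability p = (1.0305 − 0.75)/(1.35 − 0.75) = 0.2805/0.6000 = 0.4674
Terminal stock prices: S_uu = 72.9, S_ud = 40.5, S_dd = 22.5
Terminal payoffs (K − S): max(-42.9, 0) = 0, max(-10.5, 0) = 0, max(7.5, 0) = 7.5
Node u (S = 54): V_u = e^(−0.04)·[0.4674·0.0000 + 0.5326·0.0000] = 0.0000
Node d (S = 30): V_d = e^(−0.04)·[0.4674·0.0000 + 0.5326·7.5000] = 3.8377
Node 0 (S = 40): V_0 = e^(−0.04)·[0.4674·0.0000 + 0.5326·3.8377] = 1.9637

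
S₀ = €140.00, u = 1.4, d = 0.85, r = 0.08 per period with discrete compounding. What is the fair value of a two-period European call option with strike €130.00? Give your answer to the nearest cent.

€36.92

Risk-neutral probability p = (1 + 0.08 − 0.85)/(1.4 − 0.85) = 0.2300/0.5500 = 0.4182
Terminal stock prices: S_uu = 274.4, S_ud = 166.6, S_dd = 101.1
Terminal payoffs (S − K): max(144.4, 0) = 144.4, max(36.6, 0) = 36.6, max(-28.85, 0) = 0
Node u (S = 196): V_u = 1/1.08·[0.4182·144.4000 + 0.5818·36.6000] = 75.6296
Node d (S = 119): V_d = 1/1.08·[0.4182·36.6000 + 0.5818·0.0000] = 14.1717
Node 0 (S = 140): V_0 = 1/1.08·[0.4182·75.6296 + 0.5818·14.1717] = 36.9188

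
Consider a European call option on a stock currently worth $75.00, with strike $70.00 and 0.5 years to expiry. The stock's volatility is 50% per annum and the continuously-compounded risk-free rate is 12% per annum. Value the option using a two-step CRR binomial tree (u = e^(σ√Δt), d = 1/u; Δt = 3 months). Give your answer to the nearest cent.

CRR parameters: u = e^(σ√Δt) = e^(0.5·√0.25) = 1.2840, d = 1/u = 0.7788
Per-period rate: rΔt = 0.12·0.25 = 0.03, so R = e^0.03 = 1.0305
Risk-neutral probability p = (e^0.03 − 0.7788)/(1.2840 − 0.7788) = 0.2517/0.5052 = 0.4981
Terminal stock prices: S_uu = 123.7, S_ud = 75, S_dd = 45.49
Terminal payoffs (S − K): max(53.65, 0) = 53.65, max(5, 0) = 5, max(-24.51, 0) = 0
Node u (S = 96.3): V_u = e^(−0.03)·[0.4981·53.6541 + 0.5019·5.0000] = 28.3707
Node d (S = 58.41): V_d = e^(−0.03)·[0.4981·5.0000 + 0.5019·0.0000] = 2.4169
Node 0 (S = 75): V_0 = e^(−0.03)·[0.4981·28.3707 + 0.5019·2.4169] = 14.8911

$14.89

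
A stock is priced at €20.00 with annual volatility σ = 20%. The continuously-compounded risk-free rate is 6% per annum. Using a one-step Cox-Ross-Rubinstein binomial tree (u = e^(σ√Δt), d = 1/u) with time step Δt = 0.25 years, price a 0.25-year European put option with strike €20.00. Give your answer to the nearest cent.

CRR parameters: u = e^(σ√Δt) = e^(0.2·√0.25) = 1.1052, d = 1/u = 0.9048
Per-period rate: rΔt = 0.06·0.25 = 0.015, so R = e^0.015 = 1.0151
Risk-neutral probability p = (e^0.015 − 0.9048)/(1.1052 − 0.9048) = 0.1103/0.2003 = 0.5505
Terminal stock prices: S_u = 22.1, S_d = 18.1
Terminal payoffs (K − S): max(-2.103, 0) = 0, max(1.903, 0) = 1.903
Node 0 (S = 20): V_0 = e^(−0.015)·[0.5505·0.0000 + 0.4495·1.9033] = 0.8428

€0.84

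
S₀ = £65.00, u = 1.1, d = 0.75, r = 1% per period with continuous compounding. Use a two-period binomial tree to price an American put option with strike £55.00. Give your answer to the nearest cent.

Risk-neutral probability p = (e^0.01 − 0.75)/(1.1 − 0.75) = 0.2601/0.3500 = 0.7430
Terminal stock prices: S_uu = 78.65, S_ud = 53.62, S_dd = 36.56
Terminal payoffs (K − S): max(-23.65, 0) = 0, max(1.375, 0) = 1.375, max(18.44, 0) = 18.44
Node u (S = 71.5): continuation = e^(−0.01)·[0.7430·0.0000 + 0.2570·1.3750] = 0.3499; exercise value = 0.0000 ≤ continuation, so V_u = 0.3499
Node d (S = 48.75): continuation = e^(−0.01)·[0.7430·1.3750 + 0.2570·18.4375] = 5.7027; exercise value = 6.2500 > continuation, so V_d = 6.2500 (exercise)
Node 0 (S = 65): continuation = e^(−0.01)·[0.7430·0.3499 + 0.2570·6.2500] = 1.8476; exercise value = 0.0000 ≤ continuation, so V_0 = 1.8476

£1.85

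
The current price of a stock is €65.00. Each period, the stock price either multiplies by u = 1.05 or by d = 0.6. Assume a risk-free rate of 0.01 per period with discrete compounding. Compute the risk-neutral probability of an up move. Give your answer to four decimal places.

Risk-neutral probability p = (1 + 0.01 − 0.6)/(1.05 − 0.6) = 0.4100/0.4500 = 0.9111

p = 0.9111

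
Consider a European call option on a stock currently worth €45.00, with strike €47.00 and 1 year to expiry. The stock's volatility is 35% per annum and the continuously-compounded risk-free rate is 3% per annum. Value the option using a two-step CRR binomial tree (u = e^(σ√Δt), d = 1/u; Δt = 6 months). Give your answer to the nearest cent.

CRR parameters: u = e^(σ√Δt) = e^(0.35·√0.5) = 1.2808, d = 1/u = 0.7808
Per-period rate: rΔt = 0.03·0.5 = 0.015, so R = e^0.015 = 1.0151
Risk-neutral probability p = (e^0.015 − 0.7808)/(1.2808 − 0.7808) = 0.2344/0.5000 = 0.4687
Terminal stock prices: S_uu = 73.82, S_ud = 45, S_dd = 27.43
Terminal payoffs (S − K): max(26.82, 0) = 26.82, max(-2, 0) = 0, max(-19.57, 0) = 0
Node u (S = 57.64): V_u = e^(−0.015)·[0.4687·26.8206 + 0.5313·0.0000] = 12.3827
Node d (S = 35.13): V_d = e^(−0.015)·[0.4687·0.0000 + 0.5313·0.0000] = 0.0000
Node 0 (S = 45): V_0 = e^(−0.015)·[0.4687·12.3827 + 0.5313·0.0000] = 5.7170

€5.72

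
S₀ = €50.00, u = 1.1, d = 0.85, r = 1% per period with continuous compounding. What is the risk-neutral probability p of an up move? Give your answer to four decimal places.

Risk-neutral probability p = (e^0.01 − 0.85)/(1.1 − 0.85) = 0.1601/0.2500 = 0.6402

p = 0.6402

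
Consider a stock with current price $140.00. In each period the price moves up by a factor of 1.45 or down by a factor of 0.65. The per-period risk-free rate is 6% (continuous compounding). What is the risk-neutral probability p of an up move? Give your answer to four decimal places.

Risk-neutral probability p = (e^0.06 − 0.65)/(1.45 − 0.65) = 0.4118/0.8000 = 0.5148

p = 0.5148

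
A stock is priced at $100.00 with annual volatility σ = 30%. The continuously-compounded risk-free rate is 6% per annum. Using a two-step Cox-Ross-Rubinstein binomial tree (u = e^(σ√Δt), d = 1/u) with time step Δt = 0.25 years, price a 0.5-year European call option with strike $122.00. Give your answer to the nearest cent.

$3.31

CRR parameters: u = e^(σ√Δt) = e^(0.3·√0.25) = 1.1618, d = 1/u = 0.8607
Per-period rate: rΔt = 0.06·0.25 = 0.015, so R = e^0.015 = 1.0151
Risk-neutral probability p = (e^0.015 − 0.8607)/(1.1618 − 0.8607) = 0.1544/0.3011 = 0.5128
Terminal stock prices: S_uu = 135, S_ud = 100, S_dd = 74.08
Terminal payoffs (S − K): max(12.99, 0) = 12.99, max(-22, 0) = 0, max(-47.92, 0) = 0
Node u (S = 116.2): V_u = e^(−0.015)·[0.5128·12.9859 + 0.4872·0.0000] = 6.5595
Node d (S = 86.07): V_d = e^(−0.015)·[0.5128·0.0000 + 0.4872·0.0000] = 0.0000
Node 0 (S = 100): V_0 = e^(−0.015)·[0.5128·6.5595 + 0.4872·0.0000] = 3.3134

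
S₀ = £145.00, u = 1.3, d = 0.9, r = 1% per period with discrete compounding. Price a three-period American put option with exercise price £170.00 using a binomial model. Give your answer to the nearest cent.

Risk-neutral probability p = (1 + 0.01 − 0.9)/(1.3 − 0.9) = 0.1100/0.4000 = 0.2750
Terminal stock prices: S_uuu = 318.6, S_uud = 220.5, S_udd = 152.7, S_ddd = 105.7
Terminal payoffs (K − S): max(-148.6, 0) = 0, max(-50.55, 0) = 0, max(17.31, 0) = 17.31, max(64.29, 0) = 64.29
Node uu (S = 245.1): continuation = 1/1.01·[0.2750·0.0000 + 0.7250·0.0000] = 0.0000; exercise value = 0.0000 ≤ continuation, so V_uu = 0.0000
Node ud (S = 169.7): continuation = 1/1.01·[0.2750·0.0000 + 0.7250·17.3150] = 12.4291; exercise value = 0.3500 ≤ continuation, so V_ud = 12.4291
Node dd (S = 117.5): continuation = 1/1.01·[0.2750·17.3150 + 0.7250·64.2950] = 50.8668; exercise value = 52.5500 > continuation, so V_dd = 52.5500 (exercise)
Node u (S = 188.5): continuation = 1/1.01·[0.2750·0.0000 + 0.7250·12.4291] = 8.9219; exercise value = 0.0000 ≤ continuation, so V_u = 8.9219
Node d (S = 130.5): continuation = 1/1.01·[0.2750·12.4291 + 0.7250·52.5500] = 41.1057; exercise value = 39.5000 ≤ continuation, so V_d = 41.1057
Node 0 (S = 145): continuation = 1/1.01·[0.2750·8.9219 + 0.7250·41.1057] = 31.9358; exercise value = 25.0000 ≤ continuation, so V_0 = 31.9358

£31.94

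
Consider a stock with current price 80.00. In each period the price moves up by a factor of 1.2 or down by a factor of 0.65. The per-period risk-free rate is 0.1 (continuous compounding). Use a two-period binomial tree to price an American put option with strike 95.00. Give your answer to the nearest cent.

15.00

Risk-neutral probability p = (e^0.1 − 0.65)/(1.2 − 0.65) = 0.4552/0.5500 = 0.8276
Terminal stock prices: S_uu = 115.2, S_ud = 62.4, S_dd = 33.8
Terminal payoffs (K − S): max(-20.2, 0) = 0, max(32.6, 0) = 32.6, max(61.2, 0) = 61.2
Node u (S = 96): continuation = e^(−0.1)·[0.8276·0.0000 + 0.1724·32.6000] = 5.0859; exercise value = 0.0000 ≤ continuation, so V_u = 5.0859
Node d (S = 52): continuation = e^(−0.1)·[0.8276·32.6000 + 0.1724·61.2000] = 33.9596; exercise value = 43.0000 > continuation, so V_d = 43.0000 (exercise)
Node 0 (S = 80): continuation = e^(−0.1)·[0.8276·5.0859 + 0.1724·43.0000] = 10.5168; exercise value = 15.0000 > continuation, so V_0 = 15.0000 (exercise)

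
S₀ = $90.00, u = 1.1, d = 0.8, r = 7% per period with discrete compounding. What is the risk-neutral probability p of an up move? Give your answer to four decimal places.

p = 0.9000

Risk-neutral probability p = (1 + 0.07 − 0.8)/(1.1 − 0.8) = 0.2700/0.3000 = 0.9000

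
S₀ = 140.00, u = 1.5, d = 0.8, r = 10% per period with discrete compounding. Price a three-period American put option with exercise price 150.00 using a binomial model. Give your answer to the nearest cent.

Risk-neutral probability p = (1 + 0.1 − 0.8)/(1.5 − 0.8) = 0.3000/0.7000 = 0.4286
Terminal stock prices: S_uuu = 472.5, S_uud = 252, S_udd = 134.4, S_ddd = 71.68
Terminal payoffs (K − S): max(-322.5, 0) = 0, max(-102, 0) = 0, max(15.6, 0) = 15.6, max(78.32, 0) = 78.32
Node uu (S = 315): continuation = 1/1.1·[0.4286·0.0000 + 0.5714·0.0000] = 0.0000; exercise value = 0.0000 ≤ continuation, so V_uu = 0.0000
Node ud (S = 168): continuation = 1/1.1·[0.4286·0.0000 + 0.5714·15.6000] = 8.1039; exercise value = 0.0000 ≤ continuation, so V_ud = 8.1039
Node dd (S = 89.6): continuation = 1/1.1·[0.4286·15.6000 + 0.5714·78.3200] = 46.7636; exercise value = 60.4000 > continuation, so V_dd = 60.4000 (exercise)
Node u (S = 210): continuation = 1/1.1·[0.4286·0.0000 + 0.5714·8.1039] = 4.2098; exercise value = 0.0000 ≤ continuation, so V_u = 4.2098
Node d (S = 112): continuation = 1/1.1·[0.4286·8.1039 + 0.5714·60.4000] = 34.5340; exercise value = 38.0000 > continuation, so V_d = 38.0000 (exercise)
Node 0 (S = 140): continuation = 1/1.1·[0.4286·4.2098 + 0.5714·38.0000] = 21.3804; exercise value = 10.0000 ≤ continuation, so V_0 = 21.3804

21.38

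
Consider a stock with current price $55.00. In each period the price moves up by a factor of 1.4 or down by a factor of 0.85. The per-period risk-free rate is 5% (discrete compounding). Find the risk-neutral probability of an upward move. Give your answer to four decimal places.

p = 0.3636

Risk-neutral probability p = (1 + 0.05 − 0.85)/(1.4 − 0.85) = 0.2000/0.5500 = 0.3636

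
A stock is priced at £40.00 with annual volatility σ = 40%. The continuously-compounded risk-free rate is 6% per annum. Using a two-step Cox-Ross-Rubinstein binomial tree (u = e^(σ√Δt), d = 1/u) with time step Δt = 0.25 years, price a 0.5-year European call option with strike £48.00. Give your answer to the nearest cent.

£2.69

CRR parameters: u = e^(σ√Δt) = e^(0.4·√0.25) = 1.2214, d = 1/u = 0.8187
Per-period rate: rΔt = 0.06·0.25 = 0.015, so R = e^0.015 = 1.0151
Risk-neutral probability p = (e^0.015 − 0.8187)/(1.2214 − 0.8187) = 0.1964/0.4027 = 0.4877
Terminal stock prices: S_uu = 59.67, S_ud = 40, S_dd = 26.81
Terminal payoffs (S − K): max(11.67, 0) = 11.67, max(-8, 0) = 0, max(-21.19, 0) = 0
Node u (S = 48.86): V_u = e^(−0.015)·[0.4877·11.6730 + 0.5123·0.0000] = 5.6081
Node d (S = 32.75): V_d = e^(−0.015)·[0.4877·0.0000 + 0.5123·0.0000] = 0.0000
Node 0 (S = 40): V_0 = e^(−0.015)·[0.4877·5.6081 + 0.5123·0.0000] = 2.6944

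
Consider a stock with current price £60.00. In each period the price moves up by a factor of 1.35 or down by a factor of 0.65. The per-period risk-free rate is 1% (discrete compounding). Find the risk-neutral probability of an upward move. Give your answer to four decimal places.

p = 0.5143

Risk-neutral probability p = (1 + 0.01 − 0.65)/(1.35 − 0.65) = 0.3600/0.7000 = 0.5143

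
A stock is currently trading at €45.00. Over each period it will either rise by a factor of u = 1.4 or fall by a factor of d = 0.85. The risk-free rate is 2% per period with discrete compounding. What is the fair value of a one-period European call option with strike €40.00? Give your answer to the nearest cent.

Risk-neutral probability p = (1 + 0.02 − 0.85)/(1.4 − 0.85) = 0.1700/0.5500 = 0.3091
Terminal stock prices: S_u = 63, S_d = 38.25
Terminal payoffs (S − K): max(23, 0) = 23, max(-1.75, 0) = 0
Node 0 (S = 45): V_0 = 1/1.02·[0.3091·23.0000 + 0.6909·0.0000] = 6.9697

€6.97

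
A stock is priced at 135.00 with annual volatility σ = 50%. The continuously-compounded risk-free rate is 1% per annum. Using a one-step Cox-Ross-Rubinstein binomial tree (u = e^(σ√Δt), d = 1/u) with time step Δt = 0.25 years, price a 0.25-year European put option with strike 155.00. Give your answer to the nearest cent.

CRR parameters: u = e^(σ√Δt) = e^(0.5·√0.25) = 1.2840, d = 1/u = 0.7788
Per-period rate: rΔt = 0.01·0.25 = 0.0025, so R = e^0.0025 = 1.0025
Risk-neutral probability p = (e^0.0025 − 0.7788)/(1.2840 − 0.7788) = 0.2237/0.5052 = 0.4428
Terminal stock prices: S_u = 173.3, S_d = 105.1
Terminal payoffs (K − S): max(-18.34, 0) = 0, max(49.86, 0) = 49.86
Node 0 (S = 135): V_0 = e^(−0.0025)·[0.4428·0.0000 + 0.5572·49.8619] = 27.7148

27.71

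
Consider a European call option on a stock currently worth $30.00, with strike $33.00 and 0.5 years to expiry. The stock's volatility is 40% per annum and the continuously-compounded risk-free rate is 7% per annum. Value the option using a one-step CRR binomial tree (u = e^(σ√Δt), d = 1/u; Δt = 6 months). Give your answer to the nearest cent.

CRR parameters: u = e^(σ√Δt) = e^(0.4·√0.5) = 1.3269, d = 1/u = 0.7536
Per-period rate: rΔt = 0.07·0.5 = 0.035, so R = e^0.035 = 1.0356
Risk-neutral probability p = (e^0.035 − 0.7536)/(1.3269 − 0.7536) = 0.2820/0.5733 = 0.4919
Terminal stock prices: S_u = 39.81, S_d = 22.61
Terminal payoffs (S − K): max(6.807, 0) = 6.807, max(-10.39, 0) = 0
Node 0 (S = 30): V_0 = e^(−0.035)·[0.4919·6.8069 + 0.5081·0.0000] = 3.2331

$3.23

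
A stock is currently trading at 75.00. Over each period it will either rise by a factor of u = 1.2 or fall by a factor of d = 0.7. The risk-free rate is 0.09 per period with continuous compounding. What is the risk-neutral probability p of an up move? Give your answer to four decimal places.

Risk-neutral probability p = (e^0.09 − 0.7)/(1.2 − 0.7) = 0.3942/0.5000 = 0.7883

p = 0.7883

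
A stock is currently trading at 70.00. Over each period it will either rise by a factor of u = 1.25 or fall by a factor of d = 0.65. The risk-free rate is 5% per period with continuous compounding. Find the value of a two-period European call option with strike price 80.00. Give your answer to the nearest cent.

11.89

Risk-neutral probability p = (e^0.05 − 0.65)/(1.25 − 0.65) = 0.4013/0.6000 = 0.6688
Terminal stock prices: S_uu = 109.4, S_ud = 56.88, S_dd = 29.58
Terminal payoffs (S − K): max(29.38, 0) = 29.38, max(-23.12, 0) = 0, max(-50.42, 0) = 0
Node u (S = 87.5): V_u = e^(−0.05)·[0.6688·29.3750 + 0.3312·0.0000] = 18.6874
Node d (S = 45.5): V_d = e^(−0.05)·[0.6688·0.0000 + 0.3312·0.0000] = 0.0000
Node 0 (S = 70): V_0 = e^(−0.05)·[0.6688·18.6874 + 0.3312·0.0000] = 11.8884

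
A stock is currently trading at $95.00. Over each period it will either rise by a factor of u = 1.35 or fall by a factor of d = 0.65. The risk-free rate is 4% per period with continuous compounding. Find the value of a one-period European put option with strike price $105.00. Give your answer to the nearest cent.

$18.35

Risk-neutral probability p = (e^0.04 − 0.65)/(1.35 − 0.65) = 0.3908/0.7000 = 0.5583
Terminal stock prices: S_u = 128.2, S_d = 61.75
Terminal payoffs (K − S): max(-23.25, 0) = 0, max(43.25, 0) = 43.25
Node 0 (S = 95): V_0 = e^(−0.04)·[0.5583·0.0000 + 0.4417·43.2500] = 18.3544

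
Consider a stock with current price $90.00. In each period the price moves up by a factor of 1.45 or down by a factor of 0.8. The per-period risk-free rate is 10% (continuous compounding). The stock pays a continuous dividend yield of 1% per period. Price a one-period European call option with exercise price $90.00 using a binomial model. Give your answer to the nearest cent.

$16.59

Per-period risk-free factor R = e^0.1 = 1.1052; dividend-adjusted growth = e^(0.1−0.01) = 1.0942.
Risk-neutral probability p = (1.0942 − 0.8)/(1.45 − 0.8) = 0.2942/0.6500 = 0.4526
Terminal stock prices: S_u = 130.5, S_d = 72
Terminal payoffs (S − K): max(40.5, 0) = 40.5, max(-18, 0) = 0
Node 0 (S = 90): V_0 = e^(−0.1)·[0.4526·40.5000 + 0.5474·0.0000] = 16.5851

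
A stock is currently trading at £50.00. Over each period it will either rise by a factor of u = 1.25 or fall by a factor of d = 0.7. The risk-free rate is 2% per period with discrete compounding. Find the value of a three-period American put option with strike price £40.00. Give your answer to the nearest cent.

£4.40

Risk-neutral probability p = (1 + 0.02 − 0.7)/(1.25 − 0.7) = 0.3200/0.5500 = 0.5818
Terminal stock prices: S_uuu = 97.66, S_uud = 54.69, S_udd = 30.62, S_ddd = 17.15
Terminal payoffs (K − S): max(-57.66, 0) = 0, max(-14.69, 0) = 0, max(9.375, 0) = 9.375, max(22.85, 0) = 22.85
Node uu (S = 78.12): continuation = 1/1.02·[0.5818·0.0000 + 0.4182·0.0000] = 0.0000; exercise value = 0.0000 ≤ continuation, so V_uu = 0.0000
Node ud (S = 43.75): continuation = 1/1.02·[0.5818·0.0000 + 0.4182·9.3750] = 3.8436; exercise value = 0.0000 ≤ continuation, so V_ud = 3.8436
Node dd (S = 24.5): continuation = 1/1.02·[0.5818·9.3750 + 0.4182·22.8500] = 14.7157; exercise value = 15.5000 > continuation, so V_dd = 15.5000 (exercise)
Node u (S = 62.5): continuation = 1/1.02·[0.5818·0.0000 + 0.4182·3.8436] = 1.5758; exercise value = 0.0000 ≤ continuation, so V_u = 1.5758
Node d (S = 35): continuation = 1/1.02·[0.5818·3.8436 + 0.4182·15.5000] = 8.5471; exercise value = 5.0000 ≤ continuation, so V_d = 8.5471
Node 0 (S = 50): continuation = 1/1.02·[0.5818·1.5758 + 0.4182·8.5471] = 4.4030; exercise value = 0.0000 ≤ continuation, so V_0 = 4.4030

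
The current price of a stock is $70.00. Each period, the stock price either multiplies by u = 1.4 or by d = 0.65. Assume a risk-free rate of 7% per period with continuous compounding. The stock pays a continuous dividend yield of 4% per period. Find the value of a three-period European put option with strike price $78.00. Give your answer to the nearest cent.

Per-period risk-free factor R = e^0.07 = 1.0725; dividend-adjusted growth = e^(0.07−0.04) = 1.0305.
Risk-neutral probability p = (1.0305 − 0.65)/(1.4 − 0.65) = 0.3805/0.7500 = 0.5073
Terminal stock prices: S_uuu = 192.1, S_uud = 89.18, S_udd = 41.41, S_ddd = 19.22
Terminal payoffs (K − S): max(-114.1, 0) = 0, max(-11.18, 0) = 0, max(36.59, 0) = 36.59, max(58.78, 0) = 58.78
Node uu (S = 137.2): V_uu = e^(−0.07)·[0.5073·0.0000 + 0.4927·0.0000] = 0.0000
Node ud (S = 63.7): V_ud = e^(−0.07)·[0.5073·0.0000 + 0.4927·36.5950] = 16.8123
Node dd (S = 29.58): V_dd = e^(−0.07)·[0.5073·36.5950 + 0.4927·58.7763] = 44.3114
Node u (S = 98): V_u = e^(−0.07)·[0.5073·0.0000 + 0.4927·16.8123] = 7.7238
Node d (S = 45.5): V_d = e^(−0.07)·[0.5073·16.8123 + 0.4927·44.3114] = 28.3092
Node 0 (S = 70): V_0 = e^(−0.07)·[0.5073·7.7238 + 0.4927·28.3092] = 16.6589

$16.66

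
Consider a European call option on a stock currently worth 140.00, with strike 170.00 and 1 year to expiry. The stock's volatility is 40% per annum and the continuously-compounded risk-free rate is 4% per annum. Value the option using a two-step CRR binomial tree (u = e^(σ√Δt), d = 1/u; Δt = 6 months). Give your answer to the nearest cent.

CRR parameters: u = e^(σ√Δt) = e^(0.4·√0.5) = 1.3269, d = 1/u = 0.7536
Per-period rate: rΔt = 0.04·0.5 = 0.02, so R = e^0.02 = 1.0202
Risk-neutral probability p = (e^0.02 − 0.7536)/(1.3269 − 0.7536) = 0.2666/0.5733 = 0.4650
Terminal stock prices: S_uu = 246.5, S_ud = 140, S_dd = 79.52
Terminal payoffs (S − K): max(76.49, 0) = 76.49, max(-30, 0) = 0, max(-90.48, 0) = 0
Node u (S = 185.8): V_u = e^(−0.02)·[0.4650·76.4916 + 0.5350·0.0000] = 34.8640
Node d (S = 105.5): V_d = e^(−0.02)·[0.4650·0.0000 + 0.5350·0.0000] = 0.0000
Node 0 (S = 140): V_0 = e^(−0.02)·[0.4650·34.8640 + 0.5350·0.0000] = 15.8906

15.89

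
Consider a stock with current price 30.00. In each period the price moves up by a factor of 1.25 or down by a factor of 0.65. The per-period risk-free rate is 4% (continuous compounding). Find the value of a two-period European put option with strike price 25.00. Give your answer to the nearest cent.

1.65

Risk-neutral probability p = (e^0.04 − 0.65)/(1.25 − 0.65) = 0.3908/0.6000 = 0.6514
Terminal stock prices: S_uu = 46.88, S_ud = 24.38, S_dd = 12.68
Terminal payoffs (K − S): max(-21.88, 0) = 0, max(0.625, 0) = 0.625, max(12.32, 0) = 12.32
Node u (S = 37.5): V_u = e^(−0.04)·[0.6514·0.0000 + 0.3486·0.6250] = 0.2094
Node d (S = 19.5): V_d = e^(−0.04)·[0.6514·0.6250 + 0.3486·12.3250] = 4.5197
Node 0 (S = 30): V_0 = e^(−0.04)·[0.6514·0.2094 + 0.3486·4.5197] = 1.6450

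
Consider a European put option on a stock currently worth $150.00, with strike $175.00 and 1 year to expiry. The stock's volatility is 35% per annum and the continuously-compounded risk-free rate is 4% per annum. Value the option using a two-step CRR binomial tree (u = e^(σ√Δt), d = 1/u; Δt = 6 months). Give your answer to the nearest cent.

CRR parameters: u = e^(σ√Δt) = e^(0.35·√0.5) = 1.2808, d = 1/u = 0.7808
Per-period rate: rΔt = 0.04·0.5 = 0.02, so R = e^0.02 = 1.0202
Risk-neutral probability p = (e^0.02 − 0.7808)/(1.2808 − 0.7808) = 0.2394/0.5000 = 0.4788
Terminal stock prices: S_uu = 246.1, S_ud = 150, S_dd = 91.44
Terminal payoffs (K − S): max(-71.07, 0) = 0, max(25, 0) = 25, max(83.56, 0) = 83.56
Node u (S = 192.1): V_u = e^(−0.02)·[0.4788·0.0000 + 0.5212·25.0000] = 12.7710
Node d (S = 117.1): V_d = e^(−0.02)·[0.4788·25.0000 + 0.5212·83.5621] = 54.4208
Node 0 (S = 150): V_0 = e^(−0.02)·[0.4788·12.7710 + 0.5212·54.4208] = 33.7944

$33.79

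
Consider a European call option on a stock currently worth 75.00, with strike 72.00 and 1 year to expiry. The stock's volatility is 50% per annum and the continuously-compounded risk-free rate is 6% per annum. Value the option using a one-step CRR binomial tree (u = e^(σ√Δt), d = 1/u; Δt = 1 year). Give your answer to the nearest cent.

21.25

CRR parameters: u = e^(σ√Δt) = e^(0.5·√1) = 1.6487, d = 1/u = 0.6065
Per-period rate: rΔt = 0.06·1 = 0.06, so R = e^0.06 = 1.0618
Risk-neutral probability p = (e^0.06 − 0.6065)/(1.6487 − 0.6065) = 0.4553/1.0422 = 0.4369
Terminal stock prices: S_u = 123.7, S_d = 45.49
Terminal payoffs (S − K): max(51.65, 0) = 51.65, max(-26.51, 0) = 0
Node 0 (S = 75): V_0 = e^(−0.06)·[0.4369·51.6541 + 0.5631·0.0000] = 21.2522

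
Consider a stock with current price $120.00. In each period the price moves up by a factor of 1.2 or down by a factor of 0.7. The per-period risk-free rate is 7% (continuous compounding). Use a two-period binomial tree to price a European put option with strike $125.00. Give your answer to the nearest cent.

Risk-neutral probability p = (e^0.07 − 0.7)/(1.2 − 0.7) = 0.3725/0.5000 = 0.7450
Terminal stock prices: S_uu = 172.8, S_ud = 100.8, S_dd = 58.8
Terminal payoffs (K − S): max(-47.8, 0) = 0, max(24.2, 0) = 24.2, max(66.2, 0) = 66.2
Node u (S = 144): V_u = e^(−0.07)·[0.7450·0.0000 + 0.2550·24.2000] = 5.7534
Node d (S = 84): V_d = e^(−0.07)·[0.7450·24.2000 + 0.2550·66.2000] = 32.5492
Node 0 (S = 120): V_0 = e^(−0.07)·[0.7450·5.7534 + 0.2550·32.5492] = 11.7350

$11.74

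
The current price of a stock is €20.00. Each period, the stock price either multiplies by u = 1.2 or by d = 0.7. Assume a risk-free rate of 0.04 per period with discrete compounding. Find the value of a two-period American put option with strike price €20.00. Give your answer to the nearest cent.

Risk-neutral probability p = (1 + 0.04 − 0.7)/(1.2 − 0.7) = 0.3400/0.5000 = 0.6800
Terminal stock prices: S_uu = 28.8, S_ud = 16.8, S_dd = 9.8
Terminal payoffs (K − S): max(-8.8, 0) = 0, max(3.2, 0) = 3.2, max(10.2, 0) = 10.2
Node u (S = 24): continuation = 1/1.04·[0.6800·0.0000 + 0.3200·3.2000] = 0.9846; exercise value = 0.0000 ≤ continuation, so V_u = 0.9846
Node d (S = 14): continuation = 1/1.04·[0.6800·3.2000 + 0.3200·10.2000] = 5.2308; exercise value = 6.0000 > continuation, so V_d = 6.0000 (exercise)
Node 0 (S = 20): continuation = 1/1.04·[0.6800·0.9846 + 0.3200·6.0000] = 2.4899; exercise value = 0.0000 ≤ continuation, so V_0 = 2.4899

€2.49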